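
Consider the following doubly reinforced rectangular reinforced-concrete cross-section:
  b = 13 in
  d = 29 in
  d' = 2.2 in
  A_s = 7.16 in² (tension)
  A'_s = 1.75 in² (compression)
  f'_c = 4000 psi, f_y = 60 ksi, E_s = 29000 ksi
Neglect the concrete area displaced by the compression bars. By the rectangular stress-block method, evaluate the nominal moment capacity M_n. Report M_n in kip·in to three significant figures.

M_n ≈ 11000 kip·in

Assume both steels yield.
a = (A_s − A'_s) f_y/(0.85 f'_c b) = (7.16 − 1.75) × 60/(0.85 × 4 × 13) = 7.344 in.
c = a/β₁ = 7.344/0.85 = 8.640 in; ε'_s = 0.003(c − d')/c = 0.0022 ≥ ε_y = 0.0021, so the compression steel yields.
M_n = (A_s − A'_s) f_y (d − a/2) + A'_s f_y (d − d') = 324.6 × (29 − 3.672) + 105 × (29 − 2.2) = 8221.5 + 2814.0 = 11035.5 kip·in.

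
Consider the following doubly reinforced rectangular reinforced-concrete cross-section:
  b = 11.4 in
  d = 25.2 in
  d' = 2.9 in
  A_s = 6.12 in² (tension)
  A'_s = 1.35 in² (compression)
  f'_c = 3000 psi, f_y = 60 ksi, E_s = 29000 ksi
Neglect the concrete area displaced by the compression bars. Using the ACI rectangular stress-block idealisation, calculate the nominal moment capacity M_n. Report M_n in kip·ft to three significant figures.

Assume both steels yield.
a = (A_s − A'_s) f_y/(0.85 f'_c b) = (6.12 − 1.35) × 60/(0.85 × 3 × 11.4) = 9.845 in.
c = a/β₁ = 9.845/0.85 = 11.582 in; ε'_s = 0.003(c − d')/c = 0.0022 ≥ ε_y = 0.0021, so the compression steel yields.
M_n = (A_s − A'_s) f_y (d − a/2) + A'_s f_y (d − d') = 286.2 × (25.2 − 4.9225) + 81 × (25.2 − 2.9) = 5803.4 + 1806.3 = 7609.7 kip·in = 7609.7/12 = 634.14 kip·ft.

M_n ≈ 634 kip·ft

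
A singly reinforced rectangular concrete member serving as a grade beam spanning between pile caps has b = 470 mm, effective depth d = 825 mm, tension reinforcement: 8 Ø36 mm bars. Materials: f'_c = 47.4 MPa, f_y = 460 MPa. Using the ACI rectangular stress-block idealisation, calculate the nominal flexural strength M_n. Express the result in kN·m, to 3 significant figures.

M_n ≈ 2720 kN·m

A_s = 8 × 1018 = 8144 mm².
T = A_s f_y = 8144 × 460 = 3746240 N = 3746.24 kN.
From C = T: a = T/(0.85 f'_c b) = 3746240/(0.85 × 47.4 × 470) = 197.83 mm.
M_n = T(d − a/2) = 3746.24 kN × (825 − 98.915) mm = 2720.09 kN·m.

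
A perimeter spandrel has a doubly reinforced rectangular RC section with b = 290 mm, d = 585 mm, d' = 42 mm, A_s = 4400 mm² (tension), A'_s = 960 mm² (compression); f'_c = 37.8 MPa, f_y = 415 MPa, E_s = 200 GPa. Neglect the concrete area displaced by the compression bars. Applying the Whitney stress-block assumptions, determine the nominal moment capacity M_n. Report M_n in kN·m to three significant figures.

M_n ≈ 942 kN·m

Assume both tension and compression steel yield.
Net tension couple steel: A_s − A'_s = 3440 mm².
a = (A_s − A'_s) f_y / (0.85 f'_c b) = 1427600/(0.85 × 37.8 × 290) = 153.21 mm.
c = a/β₁ = 153.21/0.78 = 196.42 mm; ε'_s = 0.003(c − d')/c = 0.0024 ≥ f_y/E_s = 0.0021, so compression steel does yield.
M_n = (A_s − A'_s) f_y (d − a/2) + A'_s f_y (d − d') = [1427600 × (585 − 76.605) + 398400 × (585 − 42)] × 10⁻⁶ = 725.78 + 216.33 = 942.11 kN·m.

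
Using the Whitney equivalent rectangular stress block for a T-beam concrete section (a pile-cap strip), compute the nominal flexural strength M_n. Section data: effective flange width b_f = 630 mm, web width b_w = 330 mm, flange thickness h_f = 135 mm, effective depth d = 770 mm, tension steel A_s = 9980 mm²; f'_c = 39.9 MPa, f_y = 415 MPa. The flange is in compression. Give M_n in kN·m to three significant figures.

Tension: T = A_s f_y = 9980 × 415 = 4141700 N.
Try a within the flange: a = T/(0.85 f'_c b_f) = 4141700/(0.85 × 39.9 × 630) = 193.84 mm.
a = 193.84 > h_f = 135 mm: the block extends into the web. Split into flange-overhang and web parts.
C_f = 0.85 f'_c (b_f − b_w) h_f = 0.85 × 39.9 × (630 − 330) × 135 = 1373558 N.
Remaining web compression depth: a_w = (T − C_f)/(0.85 f'_c b_w) = (4141700 − 1373558)/(0.85 × 39.9 × 330) = 247.33 mm.
M_n = C_f(d − h_f/2) + (T − C_f)(d − a_w/2) = 1373558 × (770 − 67.5) + 2768142 × (770 − 123.665) = 964.92 + 1789.15 = 2754.07 × 10⁶ N·mm.
M_n = 2754.07 kN·m.

M_n ≈ 2750 kN·m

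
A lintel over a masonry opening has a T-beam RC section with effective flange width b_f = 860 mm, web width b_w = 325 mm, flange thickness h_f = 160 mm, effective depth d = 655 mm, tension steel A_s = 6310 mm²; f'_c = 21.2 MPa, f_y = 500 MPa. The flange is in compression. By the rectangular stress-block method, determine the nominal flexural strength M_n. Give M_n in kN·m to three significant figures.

Tension: T = A_s f_y = 6310 × 500 = 3155000 N.
Try a within the flange: a = T/(0.85 f'_c b_f) = 3155000/(0.85 × 21.2 × 860) = 203.59 mm.
a = 203.59 > h_f = 160 mm: the block extends into the web. Split into flange-overhang and web parts.
C_f = 0.85 f'_c (b_f − b_w) h_f = 0.85 × 21.2 × (860 − 325) × 160 = 1542512 N.
Remaining web compression depth: a_w = (T − C_f)/(0.85 f'_c b_w) = (3155000 − 1542512)/(0.85 × 21.2 × 325) = 275.33 mm.
M_n = C_f(d − h_f/2) + (T − C_f)(d − a_w/2) = 1542512 × (655 − 80) + 1612488 × (655 − 137.665) = 886.94 + 834.20 = 1721.14 × 10⁶ N·mm.
M_n = 1721.14 kN·m.

M_n ≈ 1720 kN·m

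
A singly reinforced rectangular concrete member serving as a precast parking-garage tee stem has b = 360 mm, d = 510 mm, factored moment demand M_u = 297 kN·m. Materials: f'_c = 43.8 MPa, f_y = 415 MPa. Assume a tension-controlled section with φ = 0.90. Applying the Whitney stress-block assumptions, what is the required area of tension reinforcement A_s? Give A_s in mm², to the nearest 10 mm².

M_n = M_u/φ = 297/0.90 = 330 kN·m.
With M_n = 0.85 f'_c a b (d − a/2), solve the quadratic for a:
a = d − √(d² − 2M_n/(0.85 f'_c b)) = 510 − √(510² − 2 × 330×10⁶/(0.85 × 43.8 × 360)) = 50.81 mm.
A_s = 0.85 f'_c a b / f_y = 0.85 × 43.8 × 50.81 × 360 / 415 = 1641.0 mm².

A_s ≈ 1640 mm²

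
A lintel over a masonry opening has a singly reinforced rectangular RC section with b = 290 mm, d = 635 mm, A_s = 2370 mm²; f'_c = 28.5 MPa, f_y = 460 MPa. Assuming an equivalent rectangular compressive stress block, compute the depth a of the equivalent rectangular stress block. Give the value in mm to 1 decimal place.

T = A_s f_y = 2370 × 460 = 1090200 N = 1090.2 kN.
Setting C = 0.85 f'_c a b equal to T: a = 1090200/(0.85 × 28.5 × 290) = 155.2 mm.

a ≈ 155.2 mm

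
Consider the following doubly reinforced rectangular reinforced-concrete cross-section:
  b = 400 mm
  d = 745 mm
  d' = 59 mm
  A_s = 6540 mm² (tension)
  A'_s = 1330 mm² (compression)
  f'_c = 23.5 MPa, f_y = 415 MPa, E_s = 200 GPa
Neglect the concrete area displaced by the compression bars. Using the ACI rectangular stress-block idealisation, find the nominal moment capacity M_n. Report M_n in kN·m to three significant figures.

M_n ≈ 1700 kN·m

Assume both tension and compression steel yield.
Net tension couple steel: A_s − A'_s = 5210 mm².
a = (A_s − A'_s) f_y / (0.85 f'_c b) = 2162150/(0.85 × 23.5 × 400) = 270.61 mm.
c = a/β₁ = 270.61/0.85 = 318.36 mm; ε'_s = 0.003(c − d')/c = 0.0024 ≥ f_y/E_s = 0.0021, so compression steel does yield.
M_n = (A_s − A'_s) f_y (d − a/2) + A'_s f_y (d − d') = [2162150 × (745 − 135.305) + 551950 × (745 − 59)] × 10⁻⁶ = 1318.25 + 378.64 = 1696.89 kN·m.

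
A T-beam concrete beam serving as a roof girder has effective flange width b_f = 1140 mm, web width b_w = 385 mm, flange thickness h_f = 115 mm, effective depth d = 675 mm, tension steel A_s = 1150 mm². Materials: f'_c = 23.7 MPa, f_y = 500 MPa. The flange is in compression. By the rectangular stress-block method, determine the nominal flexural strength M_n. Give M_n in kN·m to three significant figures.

M_n ≈ 381 kN·m

Tension: T = A_s f_y = 1150 × 500 = 575000 N.
Try a within the flange: a = T/(0.85 f'_c b_f) = 575000/(0.85 × 23.7 × 1140) = 25.04 mm.
Since a = 25.04 ≤ h_f = 115 mm, the stress block lies entirely in the flange; analyse as a rectangular beam of width b_f.
M_n = T(d − a/2) = 575000 × (675 − 12.52) = 380.93 × 10⁶ N·mm.
M_n = 380.93 kN·m.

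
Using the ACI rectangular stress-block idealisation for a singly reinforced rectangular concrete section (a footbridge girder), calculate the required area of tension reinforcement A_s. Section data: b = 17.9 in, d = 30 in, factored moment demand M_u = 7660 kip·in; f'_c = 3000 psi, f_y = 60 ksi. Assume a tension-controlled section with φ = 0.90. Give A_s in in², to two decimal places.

M_n = M_u/φ = 7660/0.90 = 8511.11 kip·in.
From M_n = 0.85 f'_c a b (d − a/2):
a = d − √(d² − 2M_n/(0.85 f'_c b)) = 30 − √(30² − 2 × 8511.11/(0.85 × 3 × 17.9)) = 7.042 in.
A_s = 0.85 f'_c a b / f_y = 0.85 × 3 × 7.042 × 17.9 / 60 = 5.357 in².

A_s ≈ 5.36 in²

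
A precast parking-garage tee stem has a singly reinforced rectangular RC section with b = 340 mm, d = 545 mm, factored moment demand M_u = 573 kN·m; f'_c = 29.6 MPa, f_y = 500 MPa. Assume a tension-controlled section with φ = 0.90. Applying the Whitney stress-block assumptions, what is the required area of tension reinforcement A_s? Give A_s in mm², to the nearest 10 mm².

M_n = M_u/φ = 573/0.90 = 636.667 kN·m.
With M_n = 0.85 f'_c a b (d − a/2), solve the quadratic for a:
a = d − √(d² − 2M_n/(0.85 f'_c b)) = 545 − √(545² − 2 × 636.667×10⁶/(0.85 × 29.6 × 340)) = 160.07 mm.
A_s = 0.85 f'_c a b / f_y = 0.85 × 29.6 × 160.07 × 340 / 500 = 2738.6 mm².

A_s ≈ 2740 mm²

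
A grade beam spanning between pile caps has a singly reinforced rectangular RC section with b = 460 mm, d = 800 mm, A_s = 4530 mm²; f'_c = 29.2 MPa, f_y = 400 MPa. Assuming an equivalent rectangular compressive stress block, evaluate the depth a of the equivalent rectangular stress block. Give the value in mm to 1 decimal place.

a ≈ 158.7 mm

T = A_s f_y = 4530 × 400 = 1812000 N = 1812 kN.
Setting C = 0.85 f'_c a b equal to T: a = 1812000/(0.85 × 29.2 × 460) = 158.7 mm.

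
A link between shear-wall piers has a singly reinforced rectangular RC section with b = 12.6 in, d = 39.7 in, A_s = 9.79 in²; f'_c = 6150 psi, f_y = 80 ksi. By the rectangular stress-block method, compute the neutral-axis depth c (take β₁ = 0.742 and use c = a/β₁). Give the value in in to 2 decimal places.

T = A_s f_y = 9.79 × 80 = 783.2 kips.
a = T/(0.85 f'_c b) = 783.2/(0.85 × 6.15 × 12.6) = 11.8907 in.
With β₁ = 0.742, c = a/β₁ = 11.8907/0.742 = 16.03 in.

c ≈ 16.03 in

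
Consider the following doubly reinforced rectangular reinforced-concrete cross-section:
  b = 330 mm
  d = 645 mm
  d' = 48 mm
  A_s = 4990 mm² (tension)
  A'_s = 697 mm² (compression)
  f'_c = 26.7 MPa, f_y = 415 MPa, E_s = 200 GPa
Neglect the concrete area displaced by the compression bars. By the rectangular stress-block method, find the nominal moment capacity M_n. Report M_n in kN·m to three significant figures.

Assume both tension and compression steel yield.
Net tension couple steel: A_s − A'_s = 4293 mm².
a = (A_s − A'_s) f_y / (0.85 f'_c b) = 1781595/(0.85 × 26.7 × 330) = 237.88 mm.
c = a/β₁ = 237.88/0.85 = 279.86 mm; ε'_s = 0.003(c − d')/c = 0.0025 ≥ f_y/E_s = 0.0021, so compression steel does yield.
M_n = (A_s − A'_s) f_y (d − a/2) + A'_s f_y (d − d') = [1781595 × (645 − 118.94) + 289255 × (645 − 48)] × 10⁻⁶ = 937.23 + 172.69 = 1109.92 kN·m.

M_n ≈ 1110 kN·m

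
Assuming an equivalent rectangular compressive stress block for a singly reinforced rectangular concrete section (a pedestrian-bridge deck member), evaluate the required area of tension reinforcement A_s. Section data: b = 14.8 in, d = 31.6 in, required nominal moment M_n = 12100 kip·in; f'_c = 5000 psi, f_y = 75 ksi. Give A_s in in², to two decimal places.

From M_n = 0.85 f'_c a b (d − a/2):
a = d − √(d² − 2M_n/(0.85 f'_c b)) = 31.6 − √(31.6² − 2 × 12100/(0.85 × 5 × 14.8)) = 6.825 in.
A_s = 0.85 f'_c a b / f_y = 0.85 × 5 × 6.825 × 14.8 / 75 = 5.724 in².

A_s ≈ 5.72 in²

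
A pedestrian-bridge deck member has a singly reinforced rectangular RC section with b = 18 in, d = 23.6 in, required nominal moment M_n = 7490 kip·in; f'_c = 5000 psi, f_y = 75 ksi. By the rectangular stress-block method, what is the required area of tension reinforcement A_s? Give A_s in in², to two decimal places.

A_s ≈ 4.69 in²

From M_n = 0.85 f'_c a b (d − a/2):
a = d − √(d² − 2M_n/(0.85 f'_c b)) = 23.6 − √(23.6² − 2 × 7490/(0.85 × 5 × 18)) = 4.596 in.
A_s = 0.85 f'_c a b / f_y = 0.85 × 5 × 4.596 × 18 / 75 = 4.688 in².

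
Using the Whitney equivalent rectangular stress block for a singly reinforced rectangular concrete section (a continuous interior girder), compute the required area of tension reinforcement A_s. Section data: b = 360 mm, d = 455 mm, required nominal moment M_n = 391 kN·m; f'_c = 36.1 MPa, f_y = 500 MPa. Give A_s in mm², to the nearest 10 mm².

With M_n = 0.85 f'_c a b (d − a/2), solve the quadratic for a:
a = d − √(d² − 2M_n/(0.85 f'_c b)) = 455 − √(455² − 2 × 391×10⁶/(0.85 × 36.1 × 360)) = 85.90 mm.
A_s = 0.85 f'_c a b / f_y = 0.85 × 36.1 × 85.90 × 360 / 500 = 1897.8 mm².

A_s ≈ 1900 mm²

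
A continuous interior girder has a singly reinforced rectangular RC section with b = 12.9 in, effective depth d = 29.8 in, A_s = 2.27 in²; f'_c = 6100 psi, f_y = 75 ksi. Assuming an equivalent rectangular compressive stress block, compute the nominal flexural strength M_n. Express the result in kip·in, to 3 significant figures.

T = A_s f_y = 2.27 × 75 = 170.25 kips.
a = T/(0.85 f'_c b) = 170.25/(0.85 × 6.1 × 12.9) = 2.545 in.
M_n = T(d − a/2) = 170.25 × (29.8 − 1.2725) = 4856.8 kip·in.

M_n ≈ 4860 kip·in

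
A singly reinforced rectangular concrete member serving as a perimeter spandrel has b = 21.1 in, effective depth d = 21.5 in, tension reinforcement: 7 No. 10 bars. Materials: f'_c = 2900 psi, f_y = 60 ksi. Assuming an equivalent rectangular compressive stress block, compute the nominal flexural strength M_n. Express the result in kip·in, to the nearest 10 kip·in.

M_n ≈ 8730 kip·in

A_s = 7 × 1.27 = 8.89 in².
T = A_s f_y = 8.89 × 60 = 533.4 kips.
a = T/(0.85 f'_c b) = 533.4/(0.85 × 2.9 × 21.1) = 10.255 in.
M_n = T(d − a/2) = 533.4 × (21.5 − 5.1275) = 8733.1 kip·in.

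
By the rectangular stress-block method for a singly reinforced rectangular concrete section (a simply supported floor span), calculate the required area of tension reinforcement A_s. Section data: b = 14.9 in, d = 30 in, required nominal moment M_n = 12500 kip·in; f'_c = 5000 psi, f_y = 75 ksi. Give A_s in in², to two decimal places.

From M_n = 0.85 f'_c a b (d − a/2):
a = d − √(d² − 2M_n/(0.85 f'_c b)) = 30 − √(30² − 2 × 12500/(0.85 × 5 × 14.9)) = 7.523 in.
A_s = 0.85 f'_c a b / f_y = 0.85 × 5 × 7.523 × 14.9 / 75 = 6.352 in².

A_s ≈ 6.35 in²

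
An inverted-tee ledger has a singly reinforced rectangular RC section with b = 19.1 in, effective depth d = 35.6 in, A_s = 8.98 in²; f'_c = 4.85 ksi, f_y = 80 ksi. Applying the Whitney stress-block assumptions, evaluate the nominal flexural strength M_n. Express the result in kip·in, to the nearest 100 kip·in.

M_n ≈ 22300 kip·in

T = A_s f_y = 8.98 × 80 = 718.4 kips.
a = T/(0.85 f'_c b) = 718.4/(0.85 × 4.85 × 19.1) = 9.124 in.
M_n = T(d − a/2) = 718.4 × (35.6 − 4.562) = 22297.7 kip·in.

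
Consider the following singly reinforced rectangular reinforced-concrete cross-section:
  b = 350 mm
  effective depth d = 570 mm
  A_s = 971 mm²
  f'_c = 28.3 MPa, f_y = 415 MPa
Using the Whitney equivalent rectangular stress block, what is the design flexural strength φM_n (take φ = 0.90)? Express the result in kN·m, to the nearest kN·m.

φM_n ≈ 198 kN·m

T = A_s f_y = 971 × 415 = 402965 N = 402.965 kN.
From C = T: a = T/(0.85 f'_c b) = 402965/(0.85 × 28.3 × 350) = 47.86 mm.
M_n = T(d − a/2) = 402.965 kN × (570 − 23.93) mm = 220.05 kN·m.
φM_n = 0.90 × 220.05 = 198.05 kN·m.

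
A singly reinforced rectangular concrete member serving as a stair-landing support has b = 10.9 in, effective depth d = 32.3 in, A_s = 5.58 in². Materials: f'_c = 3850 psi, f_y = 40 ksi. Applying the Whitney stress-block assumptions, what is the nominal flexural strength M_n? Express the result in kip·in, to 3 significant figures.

T = A_s f_y = 5.58 × 40 = 223.2 kips.
a = T/(0.85 f'_c b) = 223.2/(0.85 × 3.85 × 10.9) = 6.257 in.
M_n = T(d − a/2) = 223.2 × (32.3 − 3.1285) = 6511.1 kip·in.

M_n ≈ 6510 kip·in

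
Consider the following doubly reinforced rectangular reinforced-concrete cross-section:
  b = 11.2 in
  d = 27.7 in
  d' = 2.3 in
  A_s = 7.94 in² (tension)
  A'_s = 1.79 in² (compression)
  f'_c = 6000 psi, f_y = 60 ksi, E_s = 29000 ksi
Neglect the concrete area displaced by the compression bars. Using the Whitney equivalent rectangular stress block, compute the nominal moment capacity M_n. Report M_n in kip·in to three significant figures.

Assume both steels yield.
a = (A_s − A'_s) f_y/(0.85 f'_c b) = (7.94 − 1.79) × 60/(0.85 × 6 × 11.2) = 6.460 in.
c = a/β₁ = 6.460/0.75 = 8.613 in; ε'_s = 0.003(c − d')/c = 0.0022 ≥ ε_y = 0.0021, so the compression steel yields.
M_n = (A_s − A'_s) f_y (d − a/2) + A'_s f_y (d − d') = 369 × (27.7 − 3.23) + 107.4 × (27.7 − 2.3) = 9029.4 + 2728.0 = 11757.4 kip·in.

M_n ≈ 11800 kip·in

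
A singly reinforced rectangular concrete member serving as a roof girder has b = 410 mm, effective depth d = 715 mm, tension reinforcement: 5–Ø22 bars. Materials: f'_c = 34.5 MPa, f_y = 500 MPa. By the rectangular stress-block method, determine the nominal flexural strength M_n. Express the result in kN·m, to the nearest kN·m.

A_s = 5 × 380 = 1900 mm².
T = A_s f_y = 1900 × 500 = 950000 N = 950 kN.
From C = T: a = T/(0.85 f'_c b) = 950000/(0.85 × 34.5 × 410) = 79.01 mm.
M_n = T(d − a/2) = 950 kN × (715 − 39.505) mm = 641.72 kN·m.

M_n ≈ 642 kN·m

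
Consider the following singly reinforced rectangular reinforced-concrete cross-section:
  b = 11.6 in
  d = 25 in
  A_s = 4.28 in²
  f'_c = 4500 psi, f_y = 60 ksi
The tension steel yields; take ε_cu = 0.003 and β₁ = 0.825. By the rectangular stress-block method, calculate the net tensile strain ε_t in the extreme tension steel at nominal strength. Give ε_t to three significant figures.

a = A_s f_y/(0.85 f'_c b) = 5.788 in.
β₁ = 0.825, so c = a/β₁ = 5.788/0.825 = 7.016 in.
From the linear strain diagram with ε_cu = 0.003: ε_t = 0.003 (d − c)/c = 0.003 × (25 − 7.016)/7.016 = 0.00769.
Since ε_t ≥ 0.005, the section is tension-controlled.

ε_t ≈ 0.00769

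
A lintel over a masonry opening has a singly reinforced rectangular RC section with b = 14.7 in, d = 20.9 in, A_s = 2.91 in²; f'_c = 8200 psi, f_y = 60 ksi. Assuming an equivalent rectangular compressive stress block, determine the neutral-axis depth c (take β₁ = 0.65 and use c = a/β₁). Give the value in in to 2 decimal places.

c ≈ 2.62 in

T = A_s f_y = 2.91 × 60 = 174.6 kips.
a = T/(0.85 f'_c b) = 174.6/(0.85 × 8.2 × 14.7) = 1.7041 in.
With β₁ = 0.65, c = a/β₁ = 1.7041/0.65 = 2.62 in.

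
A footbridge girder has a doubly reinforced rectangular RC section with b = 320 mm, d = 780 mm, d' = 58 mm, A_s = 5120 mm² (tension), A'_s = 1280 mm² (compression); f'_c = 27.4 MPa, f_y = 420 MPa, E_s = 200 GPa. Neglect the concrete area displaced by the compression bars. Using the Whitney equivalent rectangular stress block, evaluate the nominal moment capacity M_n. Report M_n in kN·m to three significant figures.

Assume both tension and compression steel yield.
Net tension couple steel: A_s − A'_s = 3840 mm².
a = (A_s − A'_s) f_y / (0.85 f'_c b) = 1612800/(0.85 × 27.4 × 320) = 216.40 mm.
c = a/β₁ = 216.40/0.85 = 254.59 mm; ε'_s = 0.003(c − d')/c = 0.0023 ≥ f_y/E_s = 0.0021, so compression steel does yield.
M_n = (A_s − A'_s) f_y (d − a/2) + A'_s f_y (d − d') = [1612800 × (780 − 108.2) + 537600 × (780 − 58)] × 10⁻⁶ = 1083.48 + 388.15 = 1471.63 kN·m.

M_n ≈ 1470 kN·m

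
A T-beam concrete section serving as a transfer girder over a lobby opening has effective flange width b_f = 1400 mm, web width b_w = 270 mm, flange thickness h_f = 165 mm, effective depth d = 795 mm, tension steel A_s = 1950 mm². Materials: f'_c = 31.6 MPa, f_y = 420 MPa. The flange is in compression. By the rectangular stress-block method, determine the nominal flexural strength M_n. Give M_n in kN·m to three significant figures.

Tension: T = A_s f_y = 1950 × 420 = 819000 N.
Try a within the flange: a = T/(0.85 f'_c b_f) = 819000/(0.85 × 31.6 × 1400) = 21.78 mm.
Since a = 21.78 ≤ h_f = 165 mm, the stress block lies entirely in the flange; analyse as a rectangular beam of width b_f.
M_n = T(d − a/2) = 819000 × (795 − 10.89) = 642.19 × 10⁶ N·mm.
M_n = 642.19 kN·m.

M_n ≈ 642 kN·m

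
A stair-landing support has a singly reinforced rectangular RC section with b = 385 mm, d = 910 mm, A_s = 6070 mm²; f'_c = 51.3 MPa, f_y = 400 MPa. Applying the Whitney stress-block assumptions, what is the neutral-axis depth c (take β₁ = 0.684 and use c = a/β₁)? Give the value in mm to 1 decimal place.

c ≈ 211.4 mm

T = A_s f_y = 6070 × 400 = 2428000 N = 2428 kN.
Setting C = 0.85 f'_c a b equal to T: a = 2428000/(0.85 × 51.3 × 385) = 144.628 mm.
With β₁ = 0.684, c = a/β₁ = 144.628/0.684 = 211.4 mm.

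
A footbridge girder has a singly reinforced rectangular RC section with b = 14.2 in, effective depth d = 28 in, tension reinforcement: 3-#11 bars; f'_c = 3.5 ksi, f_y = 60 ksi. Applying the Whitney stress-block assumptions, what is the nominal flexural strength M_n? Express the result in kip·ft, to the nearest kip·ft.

A_s = 3 × 1.56 = 4.68 in².
T = A_s f_y = 4.68 × 60 = 280.8 kips.
a = T/(0.85 f'_c b) = 280.8/(0.85 × 3.5 × 14.2) = 6.647 in.
M_n = T(d − a/2) = 280.8 × (28 − 3.3235) = 6929.2 kip·in = 6929.2/12 = 577.43 kip·ft.

M_n ≈ 577 kip·ft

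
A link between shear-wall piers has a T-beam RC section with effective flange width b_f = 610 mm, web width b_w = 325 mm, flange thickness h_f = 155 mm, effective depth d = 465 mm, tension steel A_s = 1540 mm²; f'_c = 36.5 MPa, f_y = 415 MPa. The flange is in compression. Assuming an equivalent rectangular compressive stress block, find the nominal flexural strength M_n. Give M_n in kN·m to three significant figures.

Tension: T = A_s f_y = 1540 × 415 = 639100 N.
Try a within the flange: a = T/(0.85 f'_c b_f) = 639100/(0.85 × 36.5 × 610) = 33.77 mm.
Since a = 33.77 ≤ h_f = 155 mm, the stress block lies entirely in the flange; analyse as a rectangular beam of width b_f.
M_n = T(d − a/2) = 639100 × (465 − 16.885) = 286.39 × 10⁶ N·mm.
M_n = 286.39 kN·m.

M_n ≈ 286 kN·m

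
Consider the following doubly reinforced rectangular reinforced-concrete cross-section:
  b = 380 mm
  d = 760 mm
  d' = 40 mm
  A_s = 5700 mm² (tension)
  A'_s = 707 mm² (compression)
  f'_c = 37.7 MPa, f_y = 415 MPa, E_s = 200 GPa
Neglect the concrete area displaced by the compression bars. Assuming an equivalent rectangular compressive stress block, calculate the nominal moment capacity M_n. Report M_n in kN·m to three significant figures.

Assume both tension and compression steel yield.
Net tension couple steel: A_s − A'_s = 4993 mm².
a = (A_s − A'_s) f_y / (0.85 f'_c b) = 2072095/(0.85 × 37.7 × 380) = 170.16 mm.
c = a/β₁ = 170.16/0.781 = 217.87 mm; ε'_s = 0.003(c − d')/c = 0.0024 ≥ f_y/E_s = 0.0021, so compression steel does yield.
M_n = (A_s − A'_s) f_y (d − a/2) + A'_s f_y (d − d') = [2072095 × (760 − 85.08) + 293405 × (760 − 40)] × 10⁻⁶ = 1398.50 + 211.25 = 1609.75 kN·m.

M_n ≈ 1610 kN·m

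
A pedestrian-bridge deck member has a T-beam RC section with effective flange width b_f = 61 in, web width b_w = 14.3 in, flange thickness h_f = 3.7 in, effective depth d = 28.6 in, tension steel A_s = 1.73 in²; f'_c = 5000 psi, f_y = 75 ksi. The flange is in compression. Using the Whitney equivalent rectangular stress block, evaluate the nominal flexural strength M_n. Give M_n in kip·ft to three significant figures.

Tension: T = A_s f_y = 1.73 × 75 = 129.75 kips.
Try a within the flange: a = T/(0.85 f'_c b_f) = 129.75/(0.85 × 5 × 61) = 0.500 in.
Since a = 0.500 ≤ h_f = 3.7 in, the stress block lies entirely in the flange; analyse as a rectangular beam of width b_f.
M_n = T(d − a/2) = 129.75 × (28.6 − 0.25) = 3678.4 kip·in.
M_n = 3678.4/12 = 306.53 kip·ft.

M_n ≈ 307 kip·ft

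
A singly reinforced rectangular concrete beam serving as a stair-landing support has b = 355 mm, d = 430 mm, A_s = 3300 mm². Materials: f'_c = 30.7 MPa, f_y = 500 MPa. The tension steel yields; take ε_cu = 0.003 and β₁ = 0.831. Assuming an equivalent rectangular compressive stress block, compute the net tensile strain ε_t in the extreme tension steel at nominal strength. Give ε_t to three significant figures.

a = A_s f_y/(0.85 f'_c b) = 178.11 mm.
β₁ = 0.831, so c = a/β₁ = 178.11/0.831 = 214.33 mm.
From the linear strain diagram with ε_cu = 0.003: ε_t = 0.003 (d − c)/c = 0.003 × (430 − 214.33)/214.33 = 0.00302.
ε_t < 0.004 — the section is over-reinforced for flexure under ACI limits.

ε_t ≈ 0.00302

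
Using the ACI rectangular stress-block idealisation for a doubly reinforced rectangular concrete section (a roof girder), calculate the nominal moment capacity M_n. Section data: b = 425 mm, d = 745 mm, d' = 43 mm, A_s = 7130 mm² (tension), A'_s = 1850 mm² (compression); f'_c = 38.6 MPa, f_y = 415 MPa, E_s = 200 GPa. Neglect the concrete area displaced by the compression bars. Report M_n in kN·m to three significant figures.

Assume both tension and compression steel yield.
Net tension couple steel: A_s − A'_s = 5280 mm².
a = (A_s − A'_s) f_y / (0.85 f'_c b) = 2191200/(0.85 × 38.6 × 425) = 157.14 mm.
c = a/β₁ = 157.14/0.774 = 203.02 mm; ε'_s = 0.003(c − d')/c = 0.0024 ≥ f_y/E_s = 0.0021, so compression steel does yield.
M_n = (A_s − A'_s) f_y (d − a/2) + A'_s f_y (d − d') = [2191200 × (745 − 78.57) + 767750 × (745 − 43)] × 10⁻⁶ = 1460.28 + 538.96 = 1999.24 kN·m.

M_n ≈ 2000 kN·m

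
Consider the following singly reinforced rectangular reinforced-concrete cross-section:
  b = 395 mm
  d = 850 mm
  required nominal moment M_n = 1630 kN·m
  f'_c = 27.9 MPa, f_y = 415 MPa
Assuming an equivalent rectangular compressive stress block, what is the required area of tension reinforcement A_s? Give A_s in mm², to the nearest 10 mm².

With M_n = 0.85 f'_c a b (d − a/2), solve the quadratic for a:
a = d − √(d² − 2M_n/(0.85 f'_c b)) = 850 − √(850² − 2 × 1630×10⁶/(0.85 × 27.9 × 395)) = 238.05 mm.
A_s = 0.85 f'_c a b / f_y = 0.85 × 27.9 × 238.05 × 395 / 415 = 5373.3 mm².

A_s ≈ 5370 mm²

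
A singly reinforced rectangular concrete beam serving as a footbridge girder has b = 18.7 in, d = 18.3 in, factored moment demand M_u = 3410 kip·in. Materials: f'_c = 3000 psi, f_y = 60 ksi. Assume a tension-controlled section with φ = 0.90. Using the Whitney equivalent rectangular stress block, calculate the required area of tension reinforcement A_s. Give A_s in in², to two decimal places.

M_n = M_u/φ = 3410/0.90 = 3788.89 kip·in.
From M_n = 0.85 f'_c a b (d − a/2):
a = d − √(d² − 2M_n/(0.85 f'_c b)) = 18.3 − √(18.3² − 2 × 3788.89/(0.85 × 3 × 18.7)) = 5.034 in.
A_s = 0.85 f'_c a b / f_y = 0.85 × 3 × 5.034 × 18.7 / 60 = 4.001 in².

A_s ≈ 4.00 in²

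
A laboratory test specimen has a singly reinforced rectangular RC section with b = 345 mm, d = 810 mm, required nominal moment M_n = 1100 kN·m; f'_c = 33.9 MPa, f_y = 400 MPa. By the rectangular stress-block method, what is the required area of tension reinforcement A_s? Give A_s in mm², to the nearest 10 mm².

A_s ≈ 3740 mm²

With M_n = 0.85 f'_c a b (d − a/2), solve the quadratic for a:
a = d − √(d² − 2M_n/(0.85 f'_c b)) = 810 − √(810² − 2 × 1100×10⁶/(0.85 × 33.9 × 345)) = 150.61 mm.
A_s = 0.85 f'_c a b / f_y = 0.85 × 33.9 × 150.61 × 345 / 400 = 3743.1 mm².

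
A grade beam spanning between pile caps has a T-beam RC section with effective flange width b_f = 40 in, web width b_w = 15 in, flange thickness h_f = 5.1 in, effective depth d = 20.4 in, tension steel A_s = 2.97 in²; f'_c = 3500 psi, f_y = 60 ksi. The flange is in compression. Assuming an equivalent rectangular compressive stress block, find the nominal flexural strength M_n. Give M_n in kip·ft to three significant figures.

Tension: T = A_s f_y = 2.97 × 60 = 178.2 kips.
Try a within the flange: a = T/(0.85 f'_c b_f) = 178.2/(0.85 × 3.5 × 40) = 1.497 in.
Since a = 1.497 ≤ h_f = 5.1 in, the stress block lies entirely in the flange; analyse as a rectangular beam of width b_f.
M_n = T(d − a/2) = 178.2 × (20.4 − 0.7485) = 3501.9 kip·in.
M_n = 3501.9/12 = 291.83 kip·ft.

M_n ≈ 292 kip·ft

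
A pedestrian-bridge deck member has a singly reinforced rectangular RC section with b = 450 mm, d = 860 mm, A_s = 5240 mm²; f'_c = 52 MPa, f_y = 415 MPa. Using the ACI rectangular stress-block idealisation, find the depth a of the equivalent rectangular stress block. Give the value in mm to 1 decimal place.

a ≈ 109.3 mm

T = A_s f_y = 5240 × 415 = 2174600 N = 2174.6 kN.
Setting C = 0.85 f'_c a b equal to T: a = 2174600/(0.85 × 52 × 450) = 109.3 mm.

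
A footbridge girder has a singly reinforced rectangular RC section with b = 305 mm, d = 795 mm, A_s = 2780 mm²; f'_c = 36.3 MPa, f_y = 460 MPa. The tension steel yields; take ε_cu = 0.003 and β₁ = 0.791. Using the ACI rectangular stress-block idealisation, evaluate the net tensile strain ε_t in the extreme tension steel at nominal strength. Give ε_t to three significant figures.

a = A_s f_y/(0.85 f'_c b) = 135.89 mm.
β₁ = 0.791, so c = a/β₁ = 135.89/0.791 = 171.80 mm.
From the linear strain diagram with ε_cu = 0.003: ε_t = 0.003 (d − c)/c = 0.003 × (795 − 171.80)/171.80 = 0.0109.
Since ε_t ≥ 0.005, the section is tension-controlled.

ε_t ≈ 0.0109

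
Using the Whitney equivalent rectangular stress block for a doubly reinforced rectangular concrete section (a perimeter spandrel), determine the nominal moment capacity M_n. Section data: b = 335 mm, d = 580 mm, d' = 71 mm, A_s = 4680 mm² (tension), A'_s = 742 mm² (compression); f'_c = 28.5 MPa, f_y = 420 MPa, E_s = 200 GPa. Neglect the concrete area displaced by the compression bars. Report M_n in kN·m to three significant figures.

M_n ≈ 949 kN·m

Assume both tension and compression steel yield.
Net tension couple steel: A_s − A'_s = 3938 mm².
a = (A_s − A'_s) f_y / (0.85 f'_c b) = 1653960/(0.85 × 28.5 × 335) = 203.81 mm.
c = a/β₁ = 203.81/0.846 = 240.91 mm; ε'_s = 0.003(c − d')/c = 0.0021 ≥ f_y/E_s = 0.0021, so compression steel does yield.
M_n = (A_s − A'_s) f_y (d − a/2) + A'_s f_y (d − d') = [1653960 × (580 − 101.905) + 311640 × (580 − 71)] × 10⁻⁶ = 790.75 + 158.62 = 949.37 kN·m.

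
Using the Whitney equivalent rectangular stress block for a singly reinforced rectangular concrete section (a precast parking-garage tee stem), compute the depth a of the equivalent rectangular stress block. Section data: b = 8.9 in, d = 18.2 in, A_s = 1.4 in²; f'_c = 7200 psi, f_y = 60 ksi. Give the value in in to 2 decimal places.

a ≈ 1.54 in

T = A_s f_y = 1.4 × 60 = 84 kips.
a = T/(0.85 f'_c b) = 84/(0.85 × 7.2 × 8.9) = 1.54 in.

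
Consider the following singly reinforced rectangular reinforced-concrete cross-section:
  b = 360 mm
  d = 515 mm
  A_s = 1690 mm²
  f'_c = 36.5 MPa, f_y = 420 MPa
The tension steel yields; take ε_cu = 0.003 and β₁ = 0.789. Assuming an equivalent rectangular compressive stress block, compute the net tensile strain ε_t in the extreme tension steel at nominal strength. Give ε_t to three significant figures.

ε_t ≈ 0.0162

a = A_s f_y/(0.85 f'_c b) = 63.55 mm.
β₁ = 0.789, so c = a/β₁ = 63.55/0.789 = 80.54 mm.
From the linear strain diagram with ε_cu = 0.003: ε_t = 0.003 (d − c)/c = 0.003 × (515 − 80.54)/80.54 = 0.0162.
Since ε_t ≥ 0.005, the section is tension-controlled.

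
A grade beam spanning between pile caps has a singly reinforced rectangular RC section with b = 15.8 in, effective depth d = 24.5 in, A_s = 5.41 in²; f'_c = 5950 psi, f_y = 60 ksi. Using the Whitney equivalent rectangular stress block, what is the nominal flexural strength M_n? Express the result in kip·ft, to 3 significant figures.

M_n ≈ 608 kip·ft

T = A_s f_y = 5.41 × 60 = 324.6 kips.
a = T/(0.85 f'_c b) = 324.6/(0.85 × 5.95 × 15.8) = 4.062 in.
M_n = T(d − a/2) = 324.6 × (24.5 − 2.031) = 7293.4 kip·in = 7293.4/12 = 607.78 kip·ft.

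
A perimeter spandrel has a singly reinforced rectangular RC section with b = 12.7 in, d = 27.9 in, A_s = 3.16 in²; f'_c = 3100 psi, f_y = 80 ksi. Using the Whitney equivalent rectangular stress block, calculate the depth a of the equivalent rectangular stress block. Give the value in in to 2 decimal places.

a ≈ 7.55 in

T = A_s f_y = 3.16 × 80 = 252.8 kips.
a = T/(0.85 f'_c b) = 252.8/(0.85 × 3.1 × 12.7) = 7.55 in.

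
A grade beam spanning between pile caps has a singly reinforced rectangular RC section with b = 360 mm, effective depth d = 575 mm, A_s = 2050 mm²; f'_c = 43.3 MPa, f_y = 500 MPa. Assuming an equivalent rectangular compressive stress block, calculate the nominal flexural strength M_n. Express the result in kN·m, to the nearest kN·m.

T = A_s f_y = 2050 × 500 = 1025000 N = 1025 kN.
From C = T: a = T/(0.85 f'_c b) = 1025000/(0.85 × 43.3 × 360) = 77.36 mm.
M_n = T(d − a/2) = 1025 kN × (575 − 38.68) mm = 549.73 kN·m.

M_n ≈ 550 kN·m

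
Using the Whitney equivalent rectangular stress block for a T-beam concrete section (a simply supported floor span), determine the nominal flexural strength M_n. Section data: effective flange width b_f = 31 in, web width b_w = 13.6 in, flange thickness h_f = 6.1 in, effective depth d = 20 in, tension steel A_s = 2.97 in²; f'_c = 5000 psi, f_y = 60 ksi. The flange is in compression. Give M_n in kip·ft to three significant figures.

Tension: T = A_s f_y = 2.97 × 60 = 178.2 kips.
Try a within the flange: a = T/(0.85 f'_c b_f) = 178.2/(0.85 × 5 × 31) = 1.353 in.
Since a = 1.353 ≤ h_f = 6.1 in, the stress block lies entirely in the flange; analyse as a rectangular beam of width b_f.
M_n = T(d − a/2) = 178.2 × (20 − 0.6765) = 3443.4 kip·in.
M_n = 3443.4/12 = 286.95 kip·ft.

M_n ≈ 287 kip·ft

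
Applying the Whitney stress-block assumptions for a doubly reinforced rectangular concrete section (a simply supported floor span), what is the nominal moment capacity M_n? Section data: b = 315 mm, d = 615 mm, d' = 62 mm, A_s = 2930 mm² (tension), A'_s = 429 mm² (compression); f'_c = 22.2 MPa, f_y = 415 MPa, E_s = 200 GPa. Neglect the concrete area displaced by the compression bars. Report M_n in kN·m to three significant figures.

Assume both tension and compression steel yield.
Net tension couple steel: A_s − A'_s = 2501 mm².
a = (A_s − A'_s) f_y / (0.85 f'_c b) = 1037915/(0.85 × 22.2 × 315) = 174.61 mm.
c = a/β₁ = 174.61/0.85 = 205.42 mm; ε'_s = 0.003(c − d')/c = 0.0021 ≥ f_y/E_s = 0.0021, so compression steel does yield.
M_n = (A_s − A'_s) f_y (d − a/2) + A'_s f_y (d − d') = [1037915 × (615 − 87.305) + 178035 × (615 − 62)] × 10⁻⁶ = 547.70 + 98.45 = 646.15 kN·m.

M_n ≈ 646 kN·m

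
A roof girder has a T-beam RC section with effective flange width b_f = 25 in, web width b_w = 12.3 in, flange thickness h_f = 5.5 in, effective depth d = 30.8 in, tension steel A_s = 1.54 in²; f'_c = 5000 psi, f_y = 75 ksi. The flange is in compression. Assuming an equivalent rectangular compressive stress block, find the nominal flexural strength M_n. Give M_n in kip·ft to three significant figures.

M_n ≈ 291 kip·ft

Tension: T = A_s f_y = 1.54 × 75 = 115.5 kips.
Try a within the flange: a = T/(0.85 f'_c b_f) = 115.5/(0.85 × 5 × 25) = 1.087 in.
Since a = 1.087 ≤ h_f = 5.5 in, the stress block lies entirely in the flange; analyse as a rectangular beam of width b_f.
M_n = T(d − a/2) = 115.5 × (30.8 − 0.5435) = 3494.6 kip·in.
M_n = 3494.6/12 = 291.22 kip·ft.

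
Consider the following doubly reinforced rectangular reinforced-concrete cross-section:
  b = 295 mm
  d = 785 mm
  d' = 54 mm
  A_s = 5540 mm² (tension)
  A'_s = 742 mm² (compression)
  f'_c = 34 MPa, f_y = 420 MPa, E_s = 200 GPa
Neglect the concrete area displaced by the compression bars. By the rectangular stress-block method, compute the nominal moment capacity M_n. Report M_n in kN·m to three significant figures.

M_n ≈ 1570 kN·m

Assume both tension and compression steel yield.
Net tension couple steel: A_s − A'_s = 4798 mm².
a = (A_s − A'_s) f_y / (0.85 f'_c b) = 2015160/(0.85 × 34 × 295) = 236.37 mm.
c = a/β₁ = 236.37/0.807 = 292.90 mm; ε'_s = 0.003(c − d')/c = 0.0024 ≥ f_y/E_s = 0.0021, so compression steel does yield.
M_n = (A_s − A'_s) f_y (d − a/2) + A'_s f_y (d − d') = [2015160 × (785 − 118.185) + 311640 × (785 − 54)] × 10⁻⁶ = 1343.74 + 227.81 = 1571.55 kN·m.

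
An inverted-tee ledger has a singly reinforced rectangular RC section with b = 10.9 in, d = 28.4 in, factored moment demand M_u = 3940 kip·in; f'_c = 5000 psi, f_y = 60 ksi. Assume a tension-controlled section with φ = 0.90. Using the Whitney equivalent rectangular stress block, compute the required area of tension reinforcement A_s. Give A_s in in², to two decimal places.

M_n = M_u/φ = 3940/0.90 = 4377.78 kip·in.
From M_n = 0.85 f'_c a b (d − a/2):
a = d − √(d² − 2M_n/(0.85 f'_c b)) = 28.4 − √(28.4² − 2 × 4377.78/(0.85 × 5 × 10.9)) = 3.549 in.
A_s = 0.85 f'_c a b / f_y = 0.85 × 5 × 3.549 × 10.9 / 60 = 2.740 in².

A_s ≈ 2.74 in²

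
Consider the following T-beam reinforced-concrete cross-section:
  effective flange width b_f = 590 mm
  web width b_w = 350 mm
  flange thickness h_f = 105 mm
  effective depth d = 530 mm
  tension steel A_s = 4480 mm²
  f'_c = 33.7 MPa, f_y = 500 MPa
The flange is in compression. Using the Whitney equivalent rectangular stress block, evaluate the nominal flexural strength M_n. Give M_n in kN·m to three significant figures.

M_n ≈ 1030 kN·m

Tension: T = A_s f_y = 4480 × 500 = 2240000 N.
Try a within the flange: a = T/(0.85 f'_c b_f) = 2240000/(0.85 × 33.7 × 590) = 132.54 mm.
a = 132.54 > h_f = 105 mm: the block extends into the web. Split into flange-overhang and web parts.
C_f = 0.85 f'_c (b_f − b_w) h_f = 0.85 × 33.7 × (590 − 350) × 105 = 721854 N.
Remaining web compression depth: a_w = (T − C_f)/(0.85 f'_c b_w) = (2240000 − 721854)/(0.85 × 33.7 × 350) = 151.42 mm.
M_n = C_f(d − h_f/2) + (T − C_f)(d − a_w/2) = 721854 × (530 − 52.5) + 1518146 × (530 − 75.71) = 344.69 + 689.68 = 1034.37 × 10⁶ N·mm.
M_n = 1034.37 kN·m.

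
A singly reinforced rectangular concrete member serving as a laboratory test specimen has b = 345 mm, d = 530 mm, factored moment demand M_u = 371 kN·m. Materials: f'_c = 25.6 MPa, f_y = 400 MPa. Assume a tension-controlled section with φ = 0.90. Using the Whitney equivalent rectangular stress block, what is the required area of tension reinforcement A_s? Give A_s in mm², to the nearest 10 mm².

M_n = M_u/φ = 371/0.90 = 412.222 kN·m.
With M_n = 0.85 f'_c a b (d − a/2), solve the quadratic for a:
a = d − √(d² − 2M_n/(0.85 f'_c b)) = 530 − √(530² − 2 × 412.222×10⁶/(0.85 × 25.6 × 345)) = 116.38 mm.
A_s = 0.85 f'_c a b / f_y = 0.85 × 25.6 × 116.38 × 345 / 400 = 2184.2 mm².

A_s ≈ 2180 mm²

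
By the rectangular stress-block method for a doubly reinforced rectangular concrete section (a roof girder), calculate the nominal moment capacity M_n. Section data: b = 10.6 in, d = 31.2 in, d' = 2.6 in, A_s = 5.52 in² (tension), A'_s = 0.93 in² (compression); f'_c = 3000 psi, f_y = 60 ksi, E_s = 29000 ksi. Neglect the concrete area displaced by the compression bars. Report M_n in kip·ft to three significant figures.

M_n ≈ 732 kip·ft

Assume both steels yield.
a = (A_s − A'_s) f_y/(0.85 f'_c b) = (5.52 − 0.93) × 60/(0.85 × 3 × 10.6) = 10.189 in.
c = a/β₁ = 10.189/0.85 = 11.987 in; ε'_s = 0.003(c − d')/c = 0.0023 ≥ ε_y = 0.0021, so the compression steel yields.
M_n = (A_s − A'_s) f_y (d − a/2) + A'_s f_y (d − d') = 275.4 × (31.2 − 5.0945) + 55.8 × (31.2 − 2.6) = 7189.5 + 1595.9 = 8785.4 kip·in = 8785.4/12 = 732.12 kip·ft.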